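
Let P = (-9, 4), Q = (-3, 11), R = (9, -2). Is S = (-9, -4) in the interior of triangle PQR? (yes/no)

Barycentric coordinates of S: (43/27, -8/9, 8/27).
The three coordinates are positive, negative, positive; a point is interior exactly when all three are positive.

no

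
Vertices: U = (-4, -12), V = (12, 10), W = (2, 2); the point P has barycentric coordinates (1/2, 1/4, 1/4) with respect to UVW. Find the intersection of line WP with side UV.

Line WP meets UV where the W-coordinate vanishes; zeroing P's W-weight and renormalizing leaves U, V-weights 1/2 : 1/4 → (2/3, 1/3).
So Q = (2/3)·U + (1/3)·V = (4/3, -14/3).

(4/3, -14/3)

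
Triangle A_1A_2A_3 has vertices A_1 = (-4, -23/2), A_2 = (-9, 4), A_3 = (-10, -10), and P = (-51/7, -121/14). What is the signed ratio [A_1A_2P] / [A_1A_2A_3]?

3/7

[A_1A_2A_3] = ½·((-4)·(4−(-10)) + (-9)·(-10−(-23/2)) + (-10)·(-23/2−4)) = ½·(-56 − 27/2 + 155) = 171/4.
[A_1A_2P] = ½·((-4)·(4−(-121/14)) + (-9)·(-121/14−(-23/2)) + (-51/7)·(-23/2−4)) = ½·(-354/7 − 180/7 + 1581/14) = 513/28, so the ratio is (513/28)/(171/4) = 3/7.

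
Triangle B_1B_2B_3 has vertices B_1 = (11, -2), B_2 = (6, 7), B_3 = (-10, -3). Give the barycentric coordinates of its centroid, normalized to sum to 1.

The centroid is the average of the vertices, so each weight is 1/3.

(1/3, 1/3, 1/3)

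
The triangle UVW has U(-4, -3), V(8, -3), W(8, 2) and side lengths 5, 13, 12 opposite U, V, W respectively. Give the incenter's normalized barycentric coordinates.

(1/6, 13/30, 2/5)

The incenter has barycentric coordinates proportional to the opposite side lengths: (5 : 13 : 12).
Normalizing by 5+13+12 = 30 gives (1/6, 13/30, 2/5).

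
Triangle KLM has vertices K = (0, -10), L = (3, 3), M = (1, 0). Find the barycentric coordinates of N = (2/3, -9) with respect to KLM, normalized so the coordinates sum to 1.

Signed area of the reference triangle: [KLM] = ½·(0·(3−0) + 3·(0−(-10)) + 1·(-10−3)) = ½·(0 + 30 − 13) = 17/2.
[NLM] = ½·((2/3)·(3−0) + 3·(0−(-9)) + 1·(-9−3)) = ½·(2 + 27 − 12) = 17/2, so the K-coordinate is (17/2)/(17/2) = 1.
[KNM] = ½·(0·(-9−0) + (2/3)·(0−(-10)) + 1·(-10−(-9))) = ½·(0 + 20/3 − 1) = 17/6, so the L-coordinate is 1/3.
[KLN] = ½·(0·(3−(-9)) + 3·(-9−(-10)) + (2/3)·(-10−3)) = ½·(0 + 3 − 26/3) = -17/6, so the M-coordinate is -1/3.

(1, 1/3, -1/3)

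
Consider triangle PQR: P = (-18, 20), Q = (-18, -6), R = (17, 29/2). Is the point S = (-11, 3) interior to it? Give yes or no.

yes

Barycentric coordinates of S: (49/260, 159/260, 1/5).
The three coordinates are positive, positive, positive; a point is interior exactly when all three are positive.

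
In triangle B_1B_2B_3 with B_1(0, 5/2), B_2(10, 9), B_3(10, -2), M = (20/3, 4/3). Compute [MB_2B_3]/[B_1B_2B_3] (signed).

1/3

[B_1B_2B_3] = ½·(0·(9−(-2)) + 10·(-2−(5/2)) + 10·(5/2−9)) = ½·(0 − 45 − 65) = -55.
[MB_2B_3] = ½·((20/3)·(9−(-2)) + 10·(-2−(4/3)) + 10·(4/3−9)) = ½·(220/3 − 100/3 − 230/3) = -55/3, so the ratio is (-55/3)/(-55) = 1/3.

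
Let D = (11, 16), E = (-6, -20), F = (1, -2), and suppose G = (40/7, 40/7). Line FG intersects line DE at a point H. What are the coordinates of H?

(38/5, 44/5)

Barycentric coordinates of G with respect to DEF: (4/7, 1/7, 2/7).
On side DE the F-coordinate is zero; dropping G's F-weight 2/7 and renormalizing the remaining 4/7 : 1/7 gives weights 4/5, 1/5 on D, E.
H = (4/5)·(11, 16) + (1/5)·(-6, -20) = (38/5, 44/5).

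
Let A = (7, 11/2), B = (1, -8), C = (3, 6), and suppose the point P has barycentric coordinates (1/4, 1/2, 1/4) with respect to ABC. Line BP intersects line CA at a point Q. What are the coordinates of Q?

Line BP meets CA where the B-coordinate vanishes; zeroing P's B-weight and renormalizing leaves C, A-weights 1/4 : 1/4 → (1/2, 1/2).
So Q = (1/2)·C + (1/2)·A = (5, 23/4).

(5, 23/4)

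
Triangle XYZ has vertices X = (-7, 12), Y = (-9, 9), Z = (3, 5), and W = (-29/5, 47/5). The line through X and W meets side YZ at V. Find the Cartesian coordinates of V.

Barycentric coordinates of W with respect to XYZ: (2/5, 2/5, 1/5).
On side YZ the X-coordinate is zero; dropping W's X-weight 2/5 and renormalizing the remaining 2/5 : 1/5 gives weights 2/3, 1/3 on Y, Z.
V = (2/3)·(-9, 9) + (1/3)·(3, 5) = (-5, 23/3).

(-5, 23/3)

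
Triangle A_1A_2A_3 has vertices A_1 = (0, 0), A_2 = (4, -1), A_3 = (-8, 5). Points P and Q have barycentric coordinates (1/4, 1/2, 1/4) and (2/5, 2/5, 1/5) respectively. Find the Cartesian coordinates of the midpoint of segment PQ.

(0, 27/40)

Barycentric coordinates of the midpoint are the average: (13/40, 9/20, 9/40).
Converting: (13/40)·A_1 + (9/20)·A_2 + (9/40)·A_3 = (0, 27/40).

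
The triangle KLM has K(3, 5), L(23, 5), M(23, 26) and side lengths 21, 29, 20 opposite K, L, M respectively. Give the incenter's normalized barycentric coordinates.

(3/10, 29/70, 2/7)

The incenter has barycentric coordinates proportional to the opposite side lengths: (21 : 29 : 20).
Normalizing by 21+29+20 = 70 gives (3/10, 29/70, 2/7).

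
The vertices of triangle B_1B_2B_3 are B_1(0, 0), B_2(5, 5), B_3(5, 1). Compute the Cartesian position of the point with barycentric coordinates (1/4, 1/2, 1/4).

M = (1/4)·B_1 + (1/2)·B_2 + (1/4)·B_3.
x-coordinate: (1/4)·0 + (1/2)·5 + (1/4)·5 = 15/4.
y-coordinate: (1/4)·0 + (1/2)·5 + (1/4)·1 = 11/4.

(15/4, 11/4)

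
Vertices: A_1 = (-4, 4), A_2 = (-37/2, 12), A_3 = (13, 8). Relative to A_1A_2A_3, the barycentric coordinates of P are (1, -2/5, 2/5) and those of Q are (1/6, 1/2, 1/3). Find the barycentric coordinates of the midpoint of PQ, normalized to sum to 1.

Since both coordinate triples sum to 1, the midpoint's barycentrics are the componentwise average.
(1+1/6)/2 = 7/12; similarly 1/20 and 11/30.

(7/12, 1/20, 11/30)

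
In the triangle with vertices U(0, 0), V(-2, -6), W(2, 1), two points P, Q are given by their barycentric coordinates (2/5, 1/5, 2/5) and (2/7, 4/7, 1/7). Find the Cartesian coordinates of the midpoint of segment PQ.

(-8/35, -143/70)

Barycentric coordinates of the midpoint are the average: (12/35, 27/70, 19/70).
Converting: (12/35)·U + (27/70)·V + (19/70)·W = (-8/35, -143/70).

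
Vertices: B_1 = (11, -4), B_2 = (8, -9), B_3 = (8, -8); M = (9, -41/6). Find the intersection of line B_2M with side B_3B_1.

Barycentric coordinates of M with respect to B_1B_2B_3: (1/3, 1/6, 1/2).
On side B_3B_1 the B_2-coordinate is zero; dropping M's B_2-weight 1/6 and renormalizing the remaining 1/2 : 1/3 gives weights 3/5, 2/5 on B_3, B_1.
N = (3/5)·(8, -8) + (2/5)·(11, -4) = (46/5, -32/5).

(46/5, -32/5)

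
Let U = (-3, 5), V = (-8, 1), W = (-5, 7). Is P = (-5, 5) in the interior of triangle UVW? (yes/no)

yes

Barycentric coordinates of P: (1/3, 2/9, 4/9).
The three coordinates are positive, positive, positive; a point is interior exactly when all three are positive.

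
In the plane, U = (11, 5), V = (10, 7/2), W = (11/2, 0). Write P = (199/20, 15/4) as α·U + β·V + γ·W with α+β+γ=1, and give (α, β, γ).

(2/5, 1/2, 1/10)

Signed area of the reference triangle: [UVW] = ½·(11·(7/2−0) + 10·(0−5) + (11/2)·(5−(7/2))) = ½·(77/2 − 50 + 33/4) = -13/8.
[PVW] = ½·((199/20)·(7/2−0) + 10·(0−(15/4)) + (11/2)·(15/4−(7/2))) = ½·(1393/40 − 75/2 + 11/8) = -13/20, so the U-coordinate is (-13/20)/(-13/8) = 2/5.
[UPW] = ½·(11·(15/4−0) + (199/20)·(0−5) + (11/2)·(5−(15/4))) = ½·(165/4 − 199/4 + 55/8) = -13/16, so the V-coordinate is 1/2.
[UVP] = ½·(11·(7/2−(15/4)) + 10·(15/4−5) + (199/20)·(5−(7/2))) = ½·(-11/4 − 25/2 + 597/40) = -13/80, so the W-coordinate is 1/10.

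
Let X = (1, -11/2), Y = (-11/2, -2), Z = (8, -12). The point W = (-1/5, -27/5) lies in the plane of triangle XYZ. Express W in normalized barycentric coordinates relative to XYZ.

(2/5, 2/5, 1/5)

Signed area of the reference triangle: [XYZ] = ½·(1·(-2−(-12)) + (-11/2)·(-12−(-11/2)) + 8·(-11/2−(-2))) = ½·(10 + 143/4 − 28) = 71/8.
[WYZ] = ½·((-1/5)·(-2−(-12)) + (-11/2)·(-12−(-27/5)) + 8·(-27/5−(-2))) = ½·(-2 + 363/10 − 136/5) = 71/20, so the X-coordinate is (71/20)/(71/8) = 2/5.
[XWZ] = ½·(1·(-27/5−(-12)) + (-1/5)·(-12−(-11/2)) + 8·(-11/2−(-27/5))) = ½·(33/5 + 13/10 − 4/5) = 71/20, so the Y-coordinate is 2/5.
[XYW] = ½·(1·(-2−(-27/5)) + (-11/2)·(-27/5−(-11/2)) + (-1/5)·(-11/2−(-2))) = ½·(17/5 − 11/20 + 7/10) = 71/40, so the Z-coordinate is 1/5.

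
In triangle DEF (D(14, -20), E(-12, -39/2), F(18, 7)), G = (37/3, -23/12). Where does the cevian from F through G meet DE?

(1, -79/4)

Barycentric coordinates of G with respect to DEF: (1/6, 1/6, 2/3).
On side DE the F-coordinate is zero; dropping G's F-weight 2/3 and renormalizing the remaining 1/6 : 1/6 gives weights 1/2, 1/2 on D, E.
H = (1/2)·(14, -20) + (1/2)·(-12, -39/2) = (1, -79/4).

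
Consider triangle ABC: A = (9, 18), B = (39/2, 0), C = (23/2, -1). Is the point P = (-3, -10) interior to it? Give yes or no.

Barycentric coordinates of P: (-115/309, -596/309, 340/103).
The three coordinates are negative, negative, positive; a point is interior exactly when all three are positive.

no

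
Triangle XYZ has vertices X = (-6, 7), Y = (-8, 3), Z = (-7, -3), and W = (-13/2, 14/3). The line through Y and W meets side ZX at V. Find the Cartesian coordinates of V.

Barycentric coordinates of W with respect to XYZ: (2/3, 1/6, 1/6).
On side ZX the Y-coordinate is zero; dropping W's Y-weight 1/6 and renormalizing the remaining 1/6 : 2/3 gives weights 1/5, 4/5 on Z, X.
V = (1/5)·(-7, -3) + (4/5)·(-6, 7) = (-31/5, 5).

(-31/5, 5)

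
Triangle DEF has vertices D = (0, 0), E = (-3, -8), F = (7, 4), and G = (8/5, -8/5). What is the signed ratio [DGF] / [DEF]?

2/5

[DEF] = ½·(0·(-8−4) + (-3)·(4−0) + 7·(0−(-8))) = ½·(0 − 12 + 56) = 22.
[DGF] = ½·(0·(-8/5−4) + (8/5)·(4−0) + 7·(0−(-8/5))) = ½·(0 + 32/5 + 56/5) = 44/5, so the ratio is (44/5)/22 = 2/5.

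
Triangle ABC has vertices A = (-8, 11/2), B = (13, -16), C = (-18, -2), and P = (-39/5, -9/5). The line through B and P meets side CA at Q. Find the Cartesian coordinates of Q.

Barycentric coordinates of P with respect to ABC: (2/5, 1/5, 2/5).
On side CA the B-coordinate is zero; dropping P's B-weight 1/5 and renormalizing the remaining 2/5 : 2/5 gives weights 1/2, 1/2 on C, A.
Q = (1/2)·(-18, -2) + (1/2)·(-8, 11/2) = (-13, 7/4).

(-13, 7/4)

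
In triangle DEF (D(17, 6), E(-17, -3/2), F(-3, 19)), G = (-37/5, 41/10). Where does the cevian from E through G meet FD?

Barycentric coordinates of G with respect to DEF: (1/5, 3/5, 1/5).
On side FD the E-coordinate is zero; dropping G's E-weight 3/5 and renormalizing the remaining 1/5 : 1/5 gives weights 1/2, 1/2 on F, D.
H = (1/2)·(-3, 19) + (1/2)·(17, 6) = (7, 25/2).

(7, 25/2)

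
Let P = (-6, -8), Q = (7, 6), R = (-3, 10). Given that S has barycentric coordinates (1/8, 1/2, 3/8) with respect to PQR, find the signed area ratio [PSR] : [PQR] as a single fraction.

The signed ratio [PSR]/[PQR] equals the barycentric coordinate of S at vertex Q, which is 1/2.

1/2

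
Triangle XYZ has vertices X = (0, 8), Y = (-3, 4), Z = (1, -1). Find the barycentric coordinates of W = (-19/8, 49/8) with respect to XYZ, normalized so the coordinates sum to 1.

(3/8, 3/4, -1/8)

Signed area of the reference triangle: [XYZ] = ½·(0·(4−(-1)) + (-3)·(-1−8) + 1·(8−4)) = ½·(0 + 27 + 4) = 31/2.
[WYZ] = ½·((-19/8)·(4−(-1)) + (-3)·(-1−(49/8)) + 1·(49/8−4)) = ½·(-95/8 + 171/8 + 17/8) = 93/16, so the X-coordinate is (93/16)/(31/2) = 3/8.
[XWZ] = ½·(0·(49/8−(-1)) + (-19/8)·(-1−8) + 1·(8−(49/8))) = ½·(0 + 171/8 + 15/8) = 93/8, so the Y-coordinate is 3/4.
[XYW] = ½·(0·(4−(49/8)) + (-3)·(49/8−8) + (-19/8)·(8−4)) = ½·(0 + 45/8 − 19/2) = -31/16, so the Z-coordinate is -1/8.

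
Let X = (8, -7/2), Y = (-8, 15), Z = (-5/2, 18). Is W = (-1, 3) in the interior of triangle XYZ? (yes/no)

no

Barycentric coordinates of W: (348/599, 501/599, -250/599).
The three coordinates are positive, positive, negative; a point is interior exactly when all three are positive.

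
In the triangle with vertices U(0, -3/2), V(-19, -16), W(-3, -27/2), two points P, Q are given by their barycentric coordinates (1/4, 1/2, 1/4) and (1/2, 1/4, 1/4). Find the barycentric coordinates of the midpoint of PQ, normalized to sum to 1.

Since both coordinate triples sum to 1, the midpoint's barycentrics are the componentwise average.
(1/4+1/2)/2 = 3/8; similarly 3/8 and 1/4.

(3/8, 3/8, 1/4)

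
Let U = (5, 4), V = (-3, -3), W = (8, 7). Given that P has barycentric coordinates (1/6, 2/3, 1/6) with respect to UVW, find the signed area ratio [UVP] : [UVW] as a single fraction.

1/6

The signed ratio [UVP]/[UVW] equals the barycentric coordinate of P at vertex W, which is 1/6.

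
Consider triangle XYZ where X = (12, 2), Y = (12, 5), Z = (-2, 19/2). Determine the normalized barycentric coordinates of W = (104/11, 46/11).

Signed area of the reference triangle: [XYZ] = ½·(12·(5−(19/2)) + 12·(19/2−2) + (-2)·(2−5)) = ½·(-54 + 90 + 6) = 21.
[WYZ] = ½·((104/11)·(5−(19/2)) + 12·(19/2−(46/11)) + (-2)·(46/11−5)) = ½·(-468/11 + 702/11 + 18/11) = 126/11, so the X-coordinate is (126/11)/21 = 6/11.
[XWZ] = ½·(12·(46/11−(19/2)) + (104/11)·(19/2−2) + (-2)·(2−(46/11))) = ½·(-702/11 + 780/11 + 48/11) = 63/11, so the Y-coordinate is 3/11.
[XYW] = ½·(12·(5−(46/11)) + 12·(46/11−2) + (104/11)·(2−5)) = ½·(108/11 + 288/11 − 312/11) = 42/11, so the Z-coordinate is 2/11.

(6/11, 3/11, 2/11)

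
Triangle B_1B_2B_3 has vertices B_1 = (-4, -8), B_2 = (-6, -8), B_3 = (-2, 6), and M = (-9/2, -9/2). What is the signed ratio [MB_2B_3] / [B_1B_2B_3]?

[B_1B_2B_3] = ½·((-4)·(-8−6) + (-6)·(6−(-8)) + (-2)·(-8−(-8))) = ½·(56 − 84 + 0) = -14.
[MB_2B_3] = ½·((-9/2)·(-8−6) + (-6)·(6−(-9/2)) + (-2)·(-9/2−(-8))) = ½·(63 − 63 − 7) = -7/2, so the ratio is (-7/2)/(-14) = 1/4.

1/4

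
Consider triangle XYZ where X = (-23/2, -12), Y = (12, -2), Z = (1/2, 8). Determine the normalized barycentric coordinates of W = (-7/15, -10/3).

Signed area of the reference triangle: [XYZ] = ½·((-23/2)·(-2−8) + 12·(8−(-12)) + (1/2)·(-12−(-2))) = ½·(115 + 240 − 5) = 175.
[WYZ] = ½·((-7/15)·(-2−8) + 12·(8−(-10/3)) + (1/2)·(-10/3−(-2))) = ½·(14/3 + 136 − 2/3) = 70, so the X-coordinate is 70/175 = 2/5.
[XWZ] = ½·((-23/2)·(-10/3−8) + (-7/15)·(8−(-12)) + (1/2)·(-12−(-10/3))) = ½·(391/3 − 28/3 − 13/3) = 175/3, so the Y-coordinate is 1/3.
[XYW] = ½·((-23/2)·(-2−(-10/3)) + 12·(-10/3−(-12)) + (-7/15)·(-12−(-2))) = ½·(-46/3 + 104 + 14/3) = 140/3, so the Z-coordinate is 4/15.
Check: 2/5 + 1/3 + 4/15 = 1.

(2/5, 1/3, 4/15)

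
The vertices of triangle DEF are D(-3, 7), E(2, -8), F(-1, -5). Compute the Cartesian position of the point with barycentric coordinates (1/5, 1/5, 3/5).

G = (1/5)·D + (1/5)·E + (3/5)·F.
x-coordinate: (1/5)·(-3) + (1/5)·2 + (3/5)·(-1) = -4/5.
y-coordinate: (1/5)·7 + (1/5)·(-8) + (3/5)·(-5) = -16/5.

(-4/5, -16/5)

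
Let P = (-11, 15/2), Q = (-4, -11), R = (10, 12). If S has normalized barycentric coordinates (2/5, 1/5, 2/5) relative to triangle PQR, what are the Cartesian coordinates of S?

S = (2/5)·P + (1/5)·Q + (2/5)·R.
x-coordinate: (2/5)·(-11) + (1/5)·(-4) + (2/5)·10 = -6/5.
y-coordinate: (2/5)·(15/2) + (1/5)·(-11) + (2/5)·12 = 28/5.

(-6/5, 28/5)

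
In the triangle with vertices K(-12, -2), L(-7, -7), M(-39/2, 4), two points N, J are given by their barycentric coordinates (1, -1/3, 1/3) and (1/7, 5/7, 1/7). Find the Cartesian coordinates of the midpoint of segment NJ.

Barycentric coordinates of the midpoint are the average: (4/7, 4/21, 5/21).
Converting: (4/7)·K + (4/21)·L + (5/21)·M = (-77/6, -32/21).

(-77/6, -32/21)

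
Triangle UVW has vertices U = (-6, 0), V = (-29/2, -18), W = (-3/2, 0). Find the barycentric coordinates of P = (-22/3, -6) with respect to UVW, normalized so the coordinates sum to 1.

(1/3, 1/3, 1/3)

Signed area of the reference triangle: [UVW] = ½·((-6)·(-18−0) + (-29/2)·(0−0) + (-3/2)·(0−(-18))) = ½·(108 + 0 − 27) = 81/2.
[PVW] = ½·((-22/3)·(-18−0) + (-29/2)·(0−(-6)) + (-3/2)·(-6−(-18))) = ½·(132 − 87 − 18) = 27/2, so the U-coordinate is (27/2)/(81/2) = 1/3.
[UPW] = ½·((-6)·(-6−0) + (-22/3)·(0−0) + (-3/2)·(0−(-6))) = ½·(36 + 0 − 9) = 27/2, so the V-coordinate is 1/3.
[UVP] = ½·((-6)·(-18−(-6)) + (-29/2)·(-6−0) + (-22/3)·(0−(-18))) = ½·(72 + 87 − 132) = 27/2, so the W-coordinate is 1/3.
Check: 1/3 + 1/3 + 1/3 = 1.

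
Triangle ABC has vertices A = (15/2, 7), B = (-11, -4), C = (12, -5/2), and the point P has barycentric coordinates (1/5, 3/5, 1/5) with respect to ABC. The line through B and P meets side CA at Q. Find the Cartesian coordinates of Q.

(39/4, 9/4)

Line BP meets CA where the B-coordinate vanishes; zeroing P's B-weight and renormalizing leaves C, A-weights 1/5 : 1/5 → (1/2, 1/2).
So Q = (1/2)·C + (1/2)·A = (39/4, 9/4).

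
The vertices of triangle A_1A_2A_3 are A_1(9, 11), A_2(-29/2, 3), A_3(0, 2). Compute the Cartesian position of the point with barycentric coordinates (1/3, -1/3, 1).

(47/6, 14/3)

P = (1/3)·A_1 + (-1/3)·A_2 + 1·A_3.
x-coordinate: (1/3)·9 + (-1/3)·(-29/2) + 1·0 = 47/6.
y-coordinate: (1/3)·11 + (-1/3)·3 + 1·2 = 14/3.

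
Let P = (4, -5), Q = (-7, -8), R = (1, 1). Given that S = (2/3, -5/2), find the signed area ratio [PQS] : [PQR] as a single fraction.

1/2

[PQR] = ½·(4·(-8−1) + (-7)·(1−(-5)) + 1·(-5−(-8))) = ½·(-36 − 42 + 3) = -75/2.
[PQS] = ½·(4·(-8−(-5/2)) + (-7)·(-5/2−(-5)) + (2/3)·(-5−(-8))) = ½·(-22 − 35/2 + 2) = -75/4, so the ratio is (-75/4)/(-75/2) = 1/2.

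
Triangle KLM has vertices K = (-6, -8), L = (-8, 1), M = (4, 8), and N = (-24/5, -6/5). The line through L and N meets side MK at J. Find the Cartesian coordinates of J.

(-8/3, -8/3)

Barycentric coordinates of N with respect to KLM: (2/5, 2/5, 1/5).
On side MK the L-coordinate is zero; dropping N's L-weight 2/5 and renormalizing the remaining 1/5 : 2/5 gives weights 1/3, 2/3 on M, K.
J = (1/3)·(4, 8) + (2/3)·(-6, -8) = (-8/3, -8/3).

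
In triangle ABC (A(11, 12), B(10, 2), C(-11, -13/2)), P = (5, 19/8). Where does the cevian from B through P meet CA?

Barycentric coordinates of P with respect to ABC: (1/4, 1/2, 1/4).
On side CA the B-coordinate is zero; dropping P's B-weight 1/2 and renormalizing the remaining 1/4 : 1/4 gives weights 1/2, 1/2 on C, A.
Q = (1/2)·(-11, -13/2) + (1/2)·(11, 12) = (0, 11/4).

(0, 11/4)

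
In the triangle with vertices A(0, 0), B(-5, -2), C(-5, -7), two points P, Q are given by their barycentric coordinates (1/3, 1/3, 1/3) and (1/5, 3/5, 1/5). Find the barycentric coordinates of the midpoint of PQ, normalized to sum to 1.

Since both coordinate triples sum to 1, the midpoint's barycentrics are the componentwise average.
(1/3+1/5)/2 = 4/15; similarly 7/15 and 4/15.

(4/15, 7/15, 4/15)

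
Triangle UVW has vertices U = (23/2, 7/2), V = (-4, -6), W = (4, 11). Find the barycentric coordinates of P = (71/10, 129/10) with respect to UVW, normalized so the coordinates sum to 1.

Signed area of the reference triangle: [UVW] = ½·((23/2)·(-6−11) + (-4)·(11−(7/2)) + 4·(7/2−(-6))) = ½·(-391/2 − 30 + 38) = -375/4.
[PVW] = ½·((71/10)·(-6−11) + (-4)·(11−(129/10)) + 4·(129/10−(-6))) = ½·(-1207/10 + 38/5 + 378/5) = -75/4, so the U-coordinate is (-75/4)/(-375/4) = 1/5.
[UPW] = ½·((23/2)·(129/10−11) + (71/10)·(11−(7/2)) + 4·(7/2−(129/10))) = ½·(437/20 + 213/4 − 188/5) = 75/4, so the V-coordinate is -1/5.
[UVP] = ½·((23/2)·(-6−(129/10)) + (-4)·(129/10−(7/2)) + (71/10)·(7/2−(-6))) = ½·(-4347/20 − 188/5 + 1349/20) = -375/4, so the W-coordinate is 1.

(1/5, -1/5, 1)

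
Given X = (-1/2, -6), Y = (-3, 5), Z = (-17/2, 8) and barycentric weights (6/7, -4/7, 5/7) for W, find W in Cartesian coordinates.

W = (6/7)·X + (-4/7)·Y + (5/7)·Z.
x-coordinate: (6/7)·(-1/2) + (-4/7)·(-3) + (5/7)·(-17/2) = -67/14.
y-coordinate: (6/7)·(-6) + (-4/7)·5 + (5/7)·8 = -16/7.

(-67/14, -16/7)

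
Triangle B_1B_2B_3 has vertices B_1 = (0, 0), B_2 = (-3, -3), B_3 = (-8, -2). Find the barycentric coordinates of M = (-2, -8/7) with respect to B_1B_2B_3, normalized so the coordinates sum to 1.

(4/7, 2/7, 1/7)

Signed area of the reference triangle: [B_1B_2B_3] = ½·(0·(-3−(-2)) + (-3)·(-2−0) + (-8)·(0−(-3))) = ½·(0 + 6 − 24) = -9.
[MB_2B_3] = ½·((-2)·(-3−(-2)) + (-3)·(-2−(-8/7)) + (-8)·(-8/7−(-3))) = ½·(2 + 18/7 − 104/7) = -36/7, so the B_1-coordinate is (-36/7)/(-9) = 4/7.
[B_1MB_3] = ½·(0·(-8/7−(-2)) + (-2)·(-2−0) + (-8)·(0−(-8/7))) = ½·(0 + 4 − 64/7) = -18/7, so the B_2-coordinate is 2/7.
[B_1B_2M] = ½·(0·(-3−(-8/7)) + (-3)·(-8/7−0) + (-2)·(0−(-3))) = ½·(0 + 24/7 − 6) = -9/7, so the B_3-coordinate is 1/7.
Check: 4/7 + 2/7 + 1/7 = 1.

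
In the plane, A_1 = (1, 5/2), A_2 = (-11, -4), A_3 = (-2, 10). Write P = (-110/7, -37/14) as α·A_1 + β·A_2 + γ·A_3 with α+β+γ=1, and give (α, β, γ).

Signed area of the reference triangle: [A_1A_2A_3] = ½·(1·(-4−10) + (-11)·(10−(5/2)) + (-2)·(5/2−(-4))) = ½·(-14 − 165/2 − 13) = -219/4.
[PA_2A_3] = ½·((-110/7)·(-4−10) + (-11)·(10−(-37/14)) + (-2)·(-37/14−(-4))) = ½·(220 − 1947/14 − 19/7) = 1095/28, so the A_1-coordinate is (1095/28)/(-219/4) = -5/7.
[A_1PA_3] = ½·(1·(-37/14−10) + (-110/7)·(10−(5/2)) + (-2)·(5/2−(-37/14))) = ½·(-177/14 − 825/7 − 72/7) = -1971/28, so the A_2-coordinate is 9/7.
[A_1A_2P] = ½·(1·(-4−(-37/14)) + (-11)·(-37/14−(5/2)) + (-110/7)·(5/2−(-4))) = ½·(-19/14 + 396/7 − 715/7) = -657/28, so the A_3-coordinate is 3/7.

(-5/7, 9/7, 3/7)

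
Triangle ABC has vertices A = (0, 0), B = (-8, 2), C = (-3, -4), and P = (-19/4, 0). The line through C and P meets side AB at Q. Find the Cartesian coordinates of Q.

(-16/3, 4/3)

Barycentric coordinates of P with respect to ABC: (1/4, 1/2, 1/4).
On side AB the C-coordinate is zero; dropping P's C-weight 1/4 and renormalizing the remaining 1/4 : 1/2 gives weights 1/3, 2/3 on A, B.
Q = (1/3)·(0, 0) + (2/3)·(-8, 2) = (-16/3, 4/3).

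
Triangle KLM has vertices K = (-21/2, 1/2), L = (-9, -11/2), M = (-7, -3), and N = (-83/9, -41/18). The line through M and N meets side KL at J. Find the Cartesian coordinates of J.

(-69/7, -29/14)

Barycentric coordinates of N with respect to KLM: (4/9, 1/3, 2/9).
On side KL the M-coordinate is zero; dropping N's M-weight 2/9 and renormalizing the remaining 4/9 : 1/3 gives weights 4/7, 3/7 on K, L.
J = (4/7)·(-21/2, 1/2) + (3/7)·(-9, -11/2) = (-69/7, -29/14).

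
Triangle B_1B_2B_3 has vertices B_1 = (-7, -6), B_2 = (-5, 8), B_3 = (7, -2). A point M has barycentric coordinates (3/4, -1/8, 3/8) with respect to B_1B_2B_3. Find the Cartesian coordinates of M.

(-2, -25/4)

M = (3/4)·B_1 + (-1/8)·B_2 + (3/8)·B_3.
x-coordinate: (3/4)·(-7) + (-1/8)·(-5) + (3/8)·7 = -2.
y-coordinate: (3/4)·(-6) + (-1/8)·8 + (3/8)·(-2) = -25/4.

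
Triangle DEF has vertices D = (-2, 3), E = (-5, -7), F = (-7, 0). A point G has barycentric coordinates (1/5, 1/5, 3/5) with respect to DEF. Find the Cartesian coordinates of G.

(-28/5, -4/5)

G = (1/5)·D + (1/5)·E + (3/5)·F.
x-coordinate: (1/5)·(-2) + (1/5)·(-5) + (3/5)·(-7) = -28/5.
y-coordinate: (1/5)·3 + (1/5)·(-7) + (3/5)·0 = -4/5.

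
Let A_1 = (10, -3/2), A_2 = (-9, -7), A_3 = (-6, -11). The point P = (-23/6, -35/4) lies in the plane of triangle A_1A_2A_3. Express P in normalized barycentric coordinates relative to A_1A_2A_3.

(1/6, 1/6, 2/3)

Signed area of the reference triangle: [A_1A_2A_3] = ½·(10·(-7−(-11)) + (-9)·(-11−(-3/2)) + (-6)·(-3/2−(-7))) = ½·(40 + 171/2 − 33) = 185/4.
[PA_2A_3] = ½·((-23/6)·(-7−(-11)) + (-9)·(-11−(-35/4)) + (-6)·(-35/4−(-7))) = ½·(-46/3 + 81/4 + 21/2) = 185/24, so the A_1-coordinate is (185/24)/(185/4) = 1/6.
[A_1PA_3] = ½·(10·(-35/4−(-11)) + (-23/6)·(-11−(-3/2)) + (-6)·(-3/2−(-35/4))) = ½·(45/2 + 437/12 − 87/2) = 185/24, so the A_2-coordinate is 1/6.
[A_1A_2P] = ½·(10·(-7−(-35/4)) + (-9)·(-35/4−(-3/2)) + (-23/6)·(-3/2−(-7))) = ½·(35/2 + 261/4 − 253/12) = 185/6, so the A_3-coordinate is 2/3.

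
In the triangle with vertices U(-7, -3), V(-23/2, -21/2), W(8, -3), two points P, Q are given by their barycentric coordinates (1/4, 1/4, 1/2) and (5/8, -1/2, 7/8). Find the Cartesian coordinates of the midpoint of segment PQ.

(31/8, -33/16)

Barycentric coordinates of the midpoint are the average: (7/16, -1/8, 11/16).
Converting: (7/16)·U + (-1/8)·V + (11/16)·W = (31/8, -33/16).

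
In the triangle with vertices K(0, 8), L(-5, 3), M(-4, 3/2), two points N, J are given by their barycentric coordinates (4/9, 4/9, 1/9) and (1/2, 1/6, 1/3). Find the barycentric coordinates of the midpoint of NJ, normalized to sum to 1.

Since both coordinate triples sum to 1, the midpoint's barycentrics are the componentwise average.
(4/9+1/2)/2 = 17/36; similarly 11/36 and 2/9.

(17/36, 11/36, 2/9)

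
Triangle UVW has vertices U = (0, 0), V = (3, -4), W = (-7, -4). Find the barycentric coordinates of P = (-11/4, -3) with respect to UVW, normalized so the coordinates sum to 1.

Signed area of the reference triangle: [UVW] = ½·(0·(-4−(-4)) + 3·(-4−0) + (-7)·(0−(-4))) = ½·(0 − 12 − 28) = -20.
[PVW] = ½·((-11/4)·(-4−(-4)) + 3·(-4−(-3)) + (-7)·(-3−(-4))) = ½·(0 − 3 − 7) = -5, so the U-coordinate is (-5)/(-20) = 1/4.
[UPW] = ½·(0·(-3−(-4)) + (-11/4)·(-4−0) + (-7)·(0−(-3))) = ½·(0 + 11 − 21) = -5, so the V-coordinate is 1/4.
[UVP] = ½·(0·(-4−(-3)) + 3·(-3−0) + (-11/4)·(0−(-4))) = ½·(0 − 9 − 11) = -10, so the W-coordinate is 1/2.
Check: 1/4 + 1/4 + 1/2 = 1.

(1/4, 1/4, 1/2)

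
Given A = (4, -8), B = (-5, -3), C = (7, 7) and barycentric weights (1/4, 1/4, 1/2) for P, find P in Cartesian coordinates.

(13/4, 3/4)

P = (1/4)·A + (1/4)·B + (1/2)·C.
x-coordinate: (1/4)·4 + (1/4)·(-5) + (1/2)·7 = 13/4.
y-coordinate: (1/4)·(-8) + (1/4)·(-3) + (1/2)·7 = 3/4.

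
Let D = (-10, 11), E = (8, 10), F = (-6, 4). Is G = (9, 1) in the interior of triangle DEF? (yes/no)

Barycentric coordinates of G: (-66/61, 93/122, 161/122).
The three coordinates are negative, positive, positive; a point is interior exactly when all three are positive.

no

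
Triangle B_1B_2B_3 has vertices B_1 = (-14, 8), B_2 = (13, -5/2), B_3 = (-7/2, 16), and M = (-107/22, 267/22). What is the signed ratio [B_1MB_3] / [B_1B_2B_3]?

1/11

[B_1B_2B_3] = ½·((-14)·(-5/2−16) + 13·(16−8) + (-7/2)·(8−(-5/2))) = ½·(259 + 104 − 147/4) = 1305/8.
[B_1MB_3] = ½·((-14)·(267/22−16) + (-107/22)·(16−8) + (-7/2)·(8−(267/22))) = ½·(595/11 − 428/11 + 637/44) = 1305/88, so the ratio is (1305/88)/(1305/8) = 1/11.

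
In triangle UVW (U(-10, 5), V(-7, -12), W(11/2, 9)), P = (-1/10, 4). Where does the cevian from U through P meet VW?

(19/8, 15/4)

Barycentric coordinates of P with respect to UVW: (1/5, 1/5, 3/5).
On side VW the U-coordinate is zero; dropping P's U-weight 1/5 and renormalizing the remaining 1/5 : 3/5 gives weights 1/4, 3/4 on V, W.
Q = (1/4)·(-7, -12) + (3/4)·(11/2, 9) = (19/8, 15/4).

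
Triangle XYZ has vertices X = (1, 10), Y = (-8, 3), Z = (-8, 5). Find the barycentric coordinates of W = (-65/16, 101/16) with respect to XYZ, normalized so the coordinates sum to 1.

Signed area of the reference triangle: [XYZ] = ½·(1·(3−5) + (-8)·(5−10) + (-8)·(10−3)) = ½·(-2 + 40 − 56) = -9.
[WYZ] = ½·((-65/16)·(3−5) + (-8)·(5−(101/16)) + (-8)·(101/16−3)) = ½·(65/8 + 21/2 − 53/2) = -63/16, so the X-coordinate is (-63/16)/(-9) = 7/16.
[XWZ] = ½·(1·(101/16−5) + (-65/16)·(5−10) + (-8)·(10−(101/16))) = ½·(21/16 + 325/16 − 59/2) = -63/16, so the Y-coordinate is 7/16.
[XYW] = ½·(1·(3−(101/16)) + (-8)·(101/16−10) + (-65/16)·(10−3)) = ½·(-53/16 + 59/2 − 455/16) = -9/8, so the Z-coordinate is 1/8.

(7/16, 7/16, 1/8)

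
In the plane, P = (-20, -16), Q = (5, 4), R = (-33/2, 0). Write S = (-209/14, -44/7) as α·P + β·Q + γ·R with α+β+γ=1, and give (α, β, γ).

(3/7, 1/7, 3/7)

Signed area of the reference triangle: [PQR] = ½·((-20)·(4−0) + 5·(0−(-16)) + (-33/2)·(-16−4)) = ½·(-80 + 80 + 330) = 165.
[SQR] = ½·((-209/14)·(4−0) + 5·(0−(-44/7)) + (-33/2)·(-44/7−4)) = ½·(-418/7 + 220/7 + 1188/7) = 495/7, so the P-coordinate is (495/7)/165 = 3/7.
[PSR] = ½·((-20)·(-44/7−0) + (-209/14)·(0−(-16)) + (-33/2)·(-16−(-44/7))) = ½·(880/7 − 1672/7 + 1122/7) = 165/7, so the Q-coordinate is 1/7.
[PQS] = ½·((-20)·(4−(-44/7)) + 5·(-44/7−(-16)) + (-209/14)·(-16−4)) = ½·(-1440/7 + 340/7 + 2090/7) = 495/7, so the R-coordinate is 3/7.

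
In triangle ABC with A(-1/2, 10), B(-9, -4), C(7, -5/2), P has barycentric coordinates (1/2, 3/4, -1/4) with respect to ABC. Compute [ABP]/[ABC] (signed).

-1/4

The signed ratio [ABP]/[ABC] equals the barycentric coordinate of P at vertex C, which is -1/4.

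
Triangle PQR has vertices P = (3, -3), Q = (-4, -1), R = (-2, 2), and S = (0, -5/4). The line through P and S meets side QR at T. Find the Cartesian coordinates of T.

Barycentric coordinates of S with respect to PQR: (1/2, 1/4, 1/4).
On side QR the P-coordinate is zero; dropping S's P-weight 1/2 and renormalizing the remaining 1/4 : 1/4 gives weights 1/2, 1/2 on Q, R.
T = (1/2)·(-4, -1) + (1/2)·(-2, 2) = (-3, 1/2).

(-3, 1/2)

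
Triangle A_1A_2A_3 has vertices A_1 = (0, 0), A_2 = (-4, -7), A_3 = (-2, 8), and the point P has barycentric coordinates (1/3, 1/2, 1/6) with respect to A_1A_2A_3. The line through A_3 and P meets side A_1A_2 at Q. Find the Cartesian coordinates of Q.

Line A_3P meets A_1A_2 where the A_3-coordinate vanishes; zeroing P's A_3-weight and renormalizing leaves A_1, A_2-weights 1/3 : 1/2 → (2/5, 3/5).
So Q = (2/5)·A_1 + (3/5)·A_2 = (-12/5, -21/5).

(-12/5, -21/5)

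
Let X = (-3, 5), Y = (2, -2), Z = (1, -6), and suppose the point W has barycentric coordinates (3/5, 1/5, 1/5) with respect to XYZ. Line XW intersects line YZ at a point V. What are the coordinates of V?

(3/2, -4)

Line XW meets YZ where the X-coordinate vanishes; zeroing W's X-weight and renormalizing leaves Y, Z-weights 1/5 : 1/5 → (1/2, 1/2).
So V = (1/2)·Y + (1/2)·Z = (3/2, -4).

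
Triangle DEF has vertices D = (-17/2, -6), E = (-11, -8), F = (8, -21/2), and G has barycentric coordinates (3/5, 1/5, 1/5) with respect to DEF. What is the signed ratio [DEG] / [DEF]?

1/5

The signed ratio [DEG]/[DEF] equals the barycentric coordinate of G at vertex F, which is 1/5.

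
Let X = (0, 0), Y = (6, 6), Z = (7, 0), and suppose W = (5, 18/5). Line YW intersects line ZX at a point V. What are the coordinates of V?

(7/2, 0)

Barycentric coordinates of W with respect to XYZ: (1/5, 3/5, 1/5).
On side ZX the Y-coordinate is zero; dropping W's Y-weight 3/5 and renormalizing the remaining 1/5 : 1/5 gives weights 1/2, 1/2 on Z, X.
V = (1/2)·(7, 0) + (1/2)·(0, 0) = (7/2, 0).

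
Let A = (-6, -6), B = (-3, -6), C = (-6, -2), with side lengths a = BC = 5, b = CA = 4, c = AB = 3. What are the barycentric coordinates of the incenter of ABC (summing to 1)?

(5/12, 1/3, 1/4)

The incenter has barycentric coordinates proportional to the opposite side lengths: (5 : 4 : 3).
Normalizing by 5+4+3 = 12 gives (5/12, 1/3, 1/4).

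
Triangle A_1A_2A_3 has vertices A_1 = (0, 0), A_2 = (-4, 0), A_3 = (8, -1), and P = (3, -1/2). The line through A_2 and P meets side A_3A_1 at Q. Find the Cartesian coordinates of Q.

(16/3, -2/3)

Barycentric coordinates of P with respect to A_1A_2A_3: (1/4, 1/4, 1/2).
On side A_3A_1 the A_2-coordinate is zero; dropping P's A_2-weight 1/4 and renormalizing the remaining 1/2 : 1/4 gives weights 2/3, 1/3 on A_3, A_1.
Q = (2/3)·(8, -1) + (1/3)·(0, 0) = (16/3, -2/3).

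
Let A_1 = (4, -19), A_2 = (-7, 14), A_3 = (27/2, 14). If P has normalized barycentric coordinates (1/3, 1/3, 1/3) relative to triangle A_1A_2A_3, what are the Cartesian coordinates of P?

P = (1/3)·A_1 + (1/3)·A_2 + (1/3)·A_3.
x-coordinate: (1/3)·4 + (1/3)·(-7) + (1/3)·(27/2) = 7/2.
y-coordinate: (1/3)·(-19) + (1/3)·14 + (1/3)·14 = 3.

(7/2, 3)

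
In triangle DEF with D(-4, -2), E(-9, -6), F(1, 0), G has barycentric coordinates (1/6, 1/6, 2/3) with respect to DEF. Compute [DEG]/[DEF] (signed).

The signed ratio [DEG]/[DEF] equals the barycentric coordinate of G at vertex F, which is 2/3.

2/3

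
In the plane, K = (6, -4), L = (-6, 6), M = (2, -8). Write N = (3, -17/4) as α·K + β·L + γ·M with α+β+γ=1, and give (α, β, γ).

(1/2, 1/8, 3/8)

Signed area of the reference triangle: [KLM] = ½·(6·(6−(-8)) + (-6)·(-8−(-4)) + 2·(-4−6)) = ½·(84 + 24 − 20) = 44.
[NLM] = ½·(3·(6−(-8)) + (-6)·(-8−(-17/4)) + 2·(-17/4−6)) = ½·(42 + 45/2 − 41/2) = 22, so the K-coordinate is 22/44 = 1/2.
[KNM] = ½·(6·(-17/4−(-8)) + 3·(-8−(-4)) + 2·(-4−(-17/4))) = ½·(45/2 − 12 + 1/2) = 11/2, so the L-coordinate is 1/8.
[KLN] = ½·(6·(6−(-17/4)) + (-6)·(-17/4−(-4)) + 3·(-4−6)) = ½·(123/2 + 3/2 − 30) = 33/2, so the M-coordinate is 3/8.
Check: 1/2 + 1/8 + 3/8 = 1.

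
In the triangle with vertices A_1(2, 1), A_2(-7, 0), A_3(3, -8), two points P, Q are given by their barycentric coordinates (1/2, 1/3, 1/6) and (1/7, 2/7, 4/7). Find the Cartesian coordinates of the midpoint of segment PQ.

(-5/12, -221/84)

Barycentric coordinates of the midpoint are the average: (9/28, 13/42, 31/84).
Converting: (9/28)·A_1 + (13/42)·A_2 + (31/84)·A_3 = (-5/12, -221/84).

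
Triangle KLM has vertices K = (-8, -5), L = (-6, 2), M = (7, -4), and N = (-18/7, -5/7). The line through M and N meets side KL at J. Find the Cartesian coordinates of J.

(-32/5, 3/5)

Barycentric coordinates of N with respect to KLM: (1/7, 4/7, 2/7).
On side KL the M-coordinate is zero; dropping N's M-weight 2/7 and renormalizing the remaining 1/7 : 4/7 gives weights 1/5, 4/5 on K, L.
J = (1/5)·(-8, -5) + (4/5)·(-6, 2) = (-32/5, 3/5).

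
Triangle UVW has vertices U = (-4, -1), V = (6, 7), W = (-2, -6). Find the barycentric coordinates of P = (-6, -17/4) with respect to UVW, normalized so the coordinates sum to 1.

(1, -1/4, 1/4)

Signed area of the reference triangle: [UVW] = ½·((-4)·(7−(-6)) + 6·(-6−(-1)) + (-2)·(-1−7)) = ½·(-52 − 30 + 16) = -33.
[PVW] = ½·((-6)·(7−(-6)) + 6·(-6−(-17/4)) + (-2)·(-17/4−7)) = ½·(-78 − 21/2 + 45/2) = -33, so the U-coordinate is (-33)/(-33) = 1.
[UPW] = ½·((-4)·(-17/4−(-6)) + (-6)·(-6−(-1)) + (-2)·(-1−(-17/4))) = ½·(-7 + 30 − 13/2) = 33/4, so the V-coordinate is -1/4.
[UVP] = ½·((-4)·(7−(-17/4)) + 6·(-17/4−(-1)) + (-6)·(-1−7)) = ½·(-45 − 39/2 + 48) = -33/4, so the W-coordinate is 1/4.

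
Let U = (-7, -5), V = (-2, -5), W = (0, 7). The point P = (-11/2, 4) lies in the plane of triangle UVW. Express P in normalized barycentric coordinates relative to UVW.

Signed area of the reference triangle: [UVW] = ½·((-7)·(-5−7) + (-2)·(7−(-5)) + 0·(-5−(-5))) = ½·(84 − 24 + 0) = 30.
[PVW] = ½·((-11/2)·(-5−7) + (-2)·(7−4) + 0·(4−(-5))) = ½·(66 − 6 + 0) = 30, so the U-coordinate is 30/30 = 1.
[UPW] = ½·((-7)·(4−7) + (-11/2)·(7−(-5)) + 0·(-5−4)) = ½·(21 − 66 + 0) = -45/2, so the V-coordinate is -3/4.
[UVP] = ½·((-7)·(-5−4) + (-2)·(4−(-5)) + (-11/2)·(-5−(-5))) = ½·(63 − 18 + 0) = 45/2, so the W-coordinate is 3/4.

(1, -3/4, 3/4)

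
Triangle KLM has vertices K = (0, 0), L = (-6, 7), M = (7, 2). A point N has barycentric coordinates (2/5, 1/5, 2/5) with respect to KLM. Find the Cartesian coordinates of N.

(8/5, 11/5)

N = (2/5)·K + (1/5)·L + (2/5)·M.
x-coordinate: (2/5)·0 + (1/5)·(-6) + (2/5)·7 = 8/5.
y-coordinate: (2/5)·0 + (1/5)·7 + (2/5)·2 = 11/5.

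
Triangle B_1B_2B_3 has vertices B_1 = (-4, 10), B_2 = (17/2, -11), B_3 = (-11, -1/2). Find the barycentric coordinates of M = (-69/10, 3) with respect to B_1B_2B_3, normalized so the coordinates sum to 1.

Signed area of the reference triangle: [B_1B_2B_3] = ½·((-4)·(-11−(-1/2)) + (17/2)·(-1/2−10) + (-11)·(10−(-11))) = ½·(42 − 357/4 − 231) = -1113/8.
[MB_2B_3] = ½·((-69/10)·(-11−(-1/2)) + (17/2)·(-1/2−3) + (-11)·(3−(-11))) = ½·(1449/20 − 119/4 − 154) = -1113/20, so the B_1-coordinate is (-1113/20)/(-1113/8) = 2/5.
[B_1MB_3] = ½·((-4)·(3−(-1/2)) + (-69/10)·(-1/2−10) + (-11)·(10−3)) = ½·(-14 + 1449/20 − 77) = -371/40, so the B_2-coordinate is 1/15.
[B_1B_2M] = ½·((-4)·(-11−3) + (17/2)·(3−10) + (-69/10)·(10−(-11))) = ½·(56 − 119/2 − 1449/10) = -371/5, so the B_3-coordinate is 8/15.

(2/5, 1/15, 8/15)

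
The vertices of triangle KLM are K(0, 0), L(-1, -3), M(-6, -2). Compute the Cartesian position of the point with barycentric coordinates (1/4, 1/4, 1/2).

N = (1/4)·K + (1/4)·L + (1/2)·M.
x-coordinate: (1/4)·0 + (1/4)·(-1) + (1/2)·(-6) = -13/4.
y-coordinate: (1/4)·0 + (1/4)·(-3) + (1/2)·(-2) = -7/4.

(-13/4, -7/4)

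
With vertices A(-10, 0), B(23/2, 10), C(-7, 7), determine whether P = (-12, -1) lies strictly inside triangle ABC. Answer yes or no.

Barycentric coordinates of P: (266/241, -22/241, -3/241).
The three coordinates are positive, negative, negative; a point is interior exactly when all three are positive.

no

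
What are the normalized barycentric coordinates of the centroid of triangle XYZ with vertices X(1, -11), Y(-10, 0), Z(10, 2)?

The centroid is the average of the vertices, so each weight is 1/3.

(1/3, 1/3, 1/3)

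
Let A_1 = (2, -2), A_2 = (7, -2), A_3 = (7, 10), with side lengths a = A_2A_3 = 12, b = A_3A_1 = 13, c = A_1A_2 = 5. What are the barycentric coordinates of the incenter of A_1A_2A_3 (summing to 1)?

(2/5, 13/30, 1/6)

The incenter has barycentric coordinates proportional to the opposite side lengths: (12 : 13 : 5).
Normalizing by 12+13+5 = 30 gives (2/5, 13/30, 1/6).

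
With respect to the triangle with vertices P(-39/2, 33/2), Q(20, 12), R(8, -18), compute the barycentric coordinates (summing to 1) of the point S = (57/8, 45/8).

(1/4, 1/2, 1/4)

Signed area of the reference triangle: [PQR] = ½·((-39/2)·(12−(-18)) + 20·(-18−(33/2)) + 8·(33/2−12)) = ½·(-585 − 690 + 36) = -1239/2.
[SQR] = ½·((57/8)·(12−(-18)) + 20·(-18−(45/8)) + 8·(45/8−12)) = ½·(855/4 − 945/2 − 51) = -1239/8, so the P-coordinate is (-1239/8)/(-1239/2) = 1/4.
[PSR] = ½·((-39/2)·(45/8−(-18)) + (57/8)·(-18−(33/2)) + 8·(33/2−(45/8))) = ½·(-7371/16 − 3933/16 + 87) = -1239/4, so the Q-coordinate is 1/2.
[PQS] = ½·((-39/2)·(12−(45/8)) + 20·(45/8−(33/2)) + (57/8)·(33/2−12)) = ½·(-1989/16 − 435/2 + 513/16) = -1239/8, so the R-coordinate is 1/4.
Check: 1/4 + 1/2 + 1/4 = 1.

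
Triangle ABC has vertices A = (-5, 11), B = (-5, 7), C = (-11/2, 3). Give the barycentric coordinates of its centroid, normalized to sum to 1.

(1/3, 1/3, 1/3)

The centroid is the average of the vertices, so each weight is 1/3.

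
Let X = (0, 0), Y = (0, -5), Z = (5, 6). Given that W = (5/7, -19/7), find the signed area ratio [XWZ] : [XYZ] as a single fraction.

5/7

[XYZ] = ½·(0·(-5−6) + 0·(6−0) + 5·(0−(-5))) = ½·(0 + 0 + 25) = 25/2.
[XWZ] = ½·(0·(-19/7−6) + (5/7)·(6−0) + 5·(0−(-19/7))) = ½·(0 + 30/7 + 95/7) = 125/14, so the ratio is (125/14)/(25/2) = 5/7.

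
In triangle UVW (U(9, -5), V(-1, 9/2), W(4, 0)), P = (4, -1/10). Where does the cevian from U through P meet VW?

(11/4, 9/8)

Barycentric coordinates of P with respect to UVW: (1/5, 1/5, 3/5).
On side VW the U-coordinate is zero; dropping P's U-weight 1/5 and renormalizing the remaining 1/5 : 3/5 gives weights 1/4, 3/4 on V, W.
Q = (1/4)·(-1, 9/2) + (3/4)·(4, 0) = (11/4, 9/8).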